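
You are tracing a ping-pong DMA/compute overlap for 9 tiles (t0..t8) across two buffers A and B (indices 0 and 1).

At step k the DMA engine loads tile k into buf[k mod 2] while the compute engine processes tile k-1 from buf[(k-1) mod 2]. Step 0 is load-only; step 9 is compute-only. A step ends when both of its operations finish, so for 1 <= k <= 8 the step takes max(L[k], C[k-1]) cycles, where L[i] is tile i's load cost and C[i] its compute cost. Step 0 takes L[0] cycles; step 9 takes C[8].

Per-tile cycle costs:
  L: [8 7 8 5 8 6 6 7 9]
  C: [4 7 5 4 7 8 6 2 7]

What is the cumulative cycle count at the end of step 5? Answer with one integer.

[0] DMA t0→A (8c) ∥ CU idle ⇒ 8c, clock 8
[1] DMA t1→B (7c) ∥ CU A:t0 (4c) ⇒ 7c, clock 15
[2] DMA t2→A (8c) ∥ CU B:t1 (7c) ⇒ 8c, clock 23
[3] DMA t3→B (5c) ∥ CU A:t2 (5c) ⇒ 5c, clock 28
[4] DMA t4→A (8c) ∥ CU B:t3 (4c) ⇒ 8c, clock 36
[5] DMA t5→B (6c) ∥ CU A:t4 (7c) ⇒ 7c, clock 43
[6] DMA t6→A (6c) ∥ CU B:t5 (8c) ⇒ 8c, clock 51
[7] DMA t7→B (7c) ∥ CU A:t6 (6c) ⇒ 7c, clock 58
[8] DMA t8→A (9c) ∥ CU B:t7 (2c) ⇒ 9c, clock 67
[9] DMA idle ∥ CU A:t8 (7c) ⇒ 7c, clock 74

end_cycle[5] = 43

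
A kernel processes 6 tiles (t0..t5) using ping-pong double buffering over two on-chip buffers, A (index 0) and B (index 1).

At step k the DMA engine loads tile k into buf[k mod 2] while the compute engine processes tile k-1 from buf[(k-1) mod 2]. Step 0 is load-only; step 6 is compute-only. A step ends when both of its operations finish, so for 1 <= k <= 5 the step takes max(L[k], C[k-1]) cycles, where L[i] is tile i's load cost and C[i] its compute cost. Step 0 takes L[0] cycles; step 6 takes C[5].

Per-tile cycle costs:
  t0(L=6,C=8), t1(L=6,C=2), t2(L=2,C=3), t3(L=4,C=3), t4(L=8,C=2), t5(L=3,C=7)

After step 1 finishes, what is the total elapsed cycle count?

end_cycle[1] = 14

  0. 6=6c; end=6; A:t0 B:-
  1. max(6,8)=8c; end=14; A:t0 B:t1
  2. max(2,2)=2c; end=16; A:t2 B:t1
  3. max(4,3)=4c; end=20; A:t2 B:t3
  4. max(8,3)=8c; end=28; A:t4 B:t3
  5. max(3,2)=3c; end=31; A:t4 B:t5
  6. 7=7c; end=38; A:t4 B:t5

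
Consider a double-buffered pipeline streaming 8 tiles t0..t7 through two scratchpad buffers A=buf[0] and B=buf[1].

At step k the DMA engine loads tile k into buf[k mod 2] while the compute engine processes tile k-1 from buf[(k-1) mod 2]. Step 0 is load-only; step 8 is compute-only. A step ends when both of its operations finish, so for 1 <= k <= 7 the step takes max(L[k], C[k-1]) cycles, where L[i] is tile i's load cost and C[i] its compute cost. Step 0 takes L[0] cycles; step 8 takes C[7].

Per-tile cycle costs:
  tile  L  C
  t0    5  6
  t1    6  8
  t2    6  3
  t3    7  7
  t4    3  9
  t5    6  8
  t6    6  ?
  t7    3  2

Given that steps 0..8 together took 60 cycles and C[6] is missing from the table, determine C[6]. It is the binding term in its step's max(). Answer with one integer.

step 0 = dur = L[0]=5 = 5
step 1 = dur = max(L[1]=6, C[0]=6) = 6
step 2 = dur = max(L[2]=6, C[1]=8) = 8
step 3 = dur = max(L[3]=7, C[2]=3) = 7
step 4 = dur = max(L[4]=3, C[3]=7) = 7
step 5 = dur = max(L[5]=6, C[4]=9) = 9
step 6 = dur = max(L[6]=6, C[5]=8) = 8
step 7 = dur = max(L[7]=3, C[6]=?) = C[6]  (unknown; binding)
step 8 = dur = C[7]=2 = 2
sum of known step durations = 52
dur[7] = total - known = 60 - 52 = 8
C[6] is the binding max in step 7, so C[6] = dur[7] = 8

C[6] = 8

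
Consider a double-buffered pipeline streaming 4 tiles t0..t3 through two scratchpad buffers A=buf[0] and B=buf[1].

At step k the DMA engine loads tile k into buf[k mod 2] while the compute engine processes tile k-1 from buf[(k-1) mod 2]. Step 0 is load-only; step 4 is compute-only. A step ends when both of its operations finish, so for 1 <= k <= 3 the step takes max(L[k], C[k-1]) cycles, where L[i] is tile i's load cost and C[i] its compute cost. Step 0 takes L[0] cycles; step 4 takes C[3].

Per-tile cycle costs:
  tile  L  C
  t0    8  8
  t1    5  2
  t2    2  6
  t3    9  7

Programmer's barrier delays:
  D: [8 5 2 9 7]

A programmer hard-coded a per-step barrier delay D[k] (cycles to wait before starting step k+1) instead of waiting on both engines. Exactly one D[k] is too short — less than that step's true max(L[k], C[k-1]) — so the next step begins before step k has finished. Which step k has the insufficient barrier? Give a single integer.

hazard at step 1

step 0: need L[0]=8 = 8; D[0]=8 ok
step 1: need max(L[1]=5,C[0]=8) = 8; D[1]=5 SHORT
step 2: need max(L[2]=2,C[1]=2) = 2; D[2]=2 ok
step 3: need max(L[3]=9,C[2]=6) = 9; D[3]=9 ok
step 4: need C[3]=7 = 7; D[4]=7 ok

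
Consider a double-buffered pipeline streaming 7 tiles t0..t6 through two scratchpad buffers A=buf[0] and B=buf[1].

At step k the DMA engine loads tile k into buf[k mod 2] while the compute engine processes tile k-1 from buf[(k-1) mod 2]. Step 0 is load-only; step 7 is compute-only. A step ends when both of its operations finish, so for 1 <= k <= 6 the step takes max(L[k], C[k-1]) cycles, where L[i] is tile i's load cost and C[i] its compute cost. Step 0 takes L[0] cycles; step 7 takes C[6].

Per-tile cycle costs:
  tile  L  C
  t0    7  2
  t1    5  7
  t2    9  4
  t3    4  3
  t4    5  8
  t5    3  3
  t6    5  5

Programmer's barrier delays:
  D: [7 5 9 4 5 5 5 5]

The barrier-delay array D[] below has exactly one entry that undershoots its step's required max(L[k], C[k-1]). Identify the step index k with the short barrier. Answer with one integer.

[0] required=L[0]=7=7 vs D=7 ok
[1] required=max(L[1]=5,C[0]=2)=5 vs D=5 ok
[2] required=max(L[2]=9,C[1]=7)=9 vs D=9 ok
[3] required=max(L[3]=4,C[2]=4)=4 vs D=4 ok
[4] required=max(L[4]=5,C[3]=3)=5 vs D=5 ok
[5] required=max(L[5]=3,C[4]=8)=8 vs D=5 SHORT
[6] required=max(L[6]=5,C[5]=3)=5 vs D=5 ok
[7] required=C[6]=5=5 vs D=5 ok

hazard at step 5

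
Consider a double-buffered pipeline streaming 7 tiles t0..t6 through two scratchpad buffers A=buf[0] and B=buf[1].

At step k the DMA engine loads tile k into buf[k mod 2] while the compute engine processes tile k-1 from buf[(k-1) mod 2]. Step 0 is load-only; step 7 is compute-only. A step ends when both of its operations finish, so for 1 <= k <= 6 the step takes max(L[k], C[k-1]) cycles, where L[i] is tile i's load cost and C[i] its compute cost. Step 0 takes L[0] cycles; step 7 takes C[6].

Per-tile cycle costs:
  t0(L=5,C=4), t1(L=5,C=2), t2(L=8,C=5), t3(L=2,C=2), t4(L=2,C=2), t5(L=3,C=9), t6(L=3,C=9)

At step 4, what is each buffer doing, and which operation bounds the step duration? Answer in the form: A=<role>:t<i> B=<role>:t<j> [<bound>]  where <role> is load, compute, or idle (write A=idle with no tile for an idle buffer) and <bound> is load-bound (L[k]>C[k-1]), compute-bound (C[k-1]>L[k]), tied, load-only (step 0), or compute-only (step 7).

k=0 load=t0/5c comp=- wait=5 total=5
k=1 load=t1/5c comp=t0/4c wait=5 total=10
k=2 load=t2/8c comp=t1/2c wait=8 total=18
k=3 load=t3/2c comp=t2/5c wait=5 total=23
k=4 load=t4/2c comp=t3/2c wait=2 total=25
k=5 load=t5/3c comp=t4/2c wait=3 total=28
k=6 load=t6/3c comp=t5/9c wait=9 total=37
k=7 load=- comp=t6/9c wait=9 total=46

step 4: A=load:t4 B=compute:t3 [tied]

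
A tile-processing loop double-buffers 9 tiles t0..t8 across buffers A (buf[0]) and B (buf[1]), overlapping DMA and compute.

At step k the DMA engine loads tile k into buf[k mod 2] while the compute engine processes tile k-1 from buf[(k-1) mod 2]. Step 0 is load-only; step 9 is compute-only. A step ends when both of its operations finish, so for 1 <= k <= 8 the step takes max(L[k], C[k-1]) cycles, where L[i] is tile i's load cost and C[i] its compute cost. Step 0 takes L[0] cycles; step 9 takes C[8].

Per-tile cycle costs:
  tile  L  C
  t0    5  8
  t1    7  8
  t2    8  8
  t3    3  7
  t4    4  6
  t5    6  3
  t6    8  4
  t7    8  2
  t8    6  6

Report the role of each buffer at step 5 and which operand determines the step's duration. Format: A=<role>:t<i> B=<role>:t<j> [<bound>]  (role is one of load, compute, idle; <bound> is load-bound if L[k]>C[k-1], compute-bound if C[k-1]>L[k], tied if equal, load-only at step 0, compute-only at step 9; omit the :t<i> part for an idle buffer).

[0] DMA t0→A (5c) ∥ CU idle ⇒ 5c, clock 5
[1] DMA t1→B (7c) ∥ CU A:t0 (8c) ⇒ 8c, clock 13
[2] DMA t2→A (8c) ∥ CU B:t1 (8c) ⇒ 8c, clock 21
[3] DMA t3→B (3c) ∥ CU A:t2 (8c) ⇒ 8c, clock 29
[4] DMA t4→A (4c) ∥ CU B:t3 (7c) ⇒ 7c, clock 36
[5] DMA t5→B (6c) ∥ CU A:t4 (6c) ⇒ 6c, clock 42
[6] DMA t6→A (8c) ∥ CU B:t5 (3c) ⇒ 8c, clock 50
[7] DMA t7→B (8c) ∥ CU A:t6 (4c) ⇒ 8c, clock 58
[8] DMA t8→A (6c) ∥ CU B:t7 (2c) ⇒ 6c, clock 64
[9] DMA idle ∥ CU A:t8 (6c) ⇒ 6c, clock 70

step 5: A=compute:t4 B=load:t5 [tied]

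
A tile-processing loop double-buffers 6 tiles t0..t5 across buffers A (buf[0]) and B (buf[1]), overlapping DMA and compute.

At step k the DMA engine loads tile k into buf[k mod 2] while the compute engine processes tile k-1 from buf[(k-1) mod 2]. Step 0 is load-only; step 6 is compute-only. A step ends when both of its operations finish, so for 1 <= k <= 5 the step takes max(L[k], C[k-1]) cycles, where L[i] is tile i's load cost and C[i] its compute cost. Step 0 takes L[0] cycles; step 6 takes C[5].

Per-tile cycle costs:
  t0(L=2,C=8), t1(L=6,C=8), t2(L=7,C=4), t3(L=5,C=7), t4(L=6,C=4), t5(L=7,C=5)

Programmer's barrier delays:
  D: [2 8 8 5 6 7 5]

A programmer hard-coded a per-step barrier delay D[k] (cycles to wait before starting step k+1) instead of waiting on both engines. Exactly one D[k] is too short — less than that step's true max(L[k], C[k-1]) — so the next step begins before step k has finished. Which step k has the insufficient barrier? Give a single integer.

[0] required=L[0]=2=2 vs D=2 ok
[1] required=max(L[1]=6,C[0]=8)=8 vs D=8 ok
[2] required=max(L[2]=7,C[1]=8)=8 vs D=8 ok
[3] required=max(L[3]=5,C[2]=4)=5 vs D=5 ok
[4] required=max(L[4]=6,C[3]=7)=7 vs D=6 SHORT
[5] required=max(L[5]=7,C[4]=4)=7 vs D=7 ok
[6] required=C[5]=5=5 vs D=5 ok

hazard at step 4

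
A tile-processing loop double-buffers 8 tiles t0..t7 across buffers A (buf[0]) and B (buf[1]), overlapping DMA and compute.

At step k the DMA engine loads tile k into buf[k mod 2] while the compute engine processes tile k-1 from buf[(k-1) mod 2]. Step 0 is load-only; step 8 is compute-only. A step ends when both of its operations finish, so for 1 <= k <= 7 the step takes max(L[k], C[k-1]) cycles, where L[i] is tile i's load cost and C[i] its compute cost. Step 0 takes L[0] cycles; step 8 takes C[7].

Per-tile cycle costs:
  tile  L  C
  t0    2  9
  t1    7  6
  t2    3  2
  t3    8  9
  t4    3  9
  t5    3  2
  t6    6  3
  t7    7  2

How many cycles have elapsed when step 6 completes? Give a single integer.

k=0 load=t0/2c comp=- wait=2 total=2
k=1 load=t1/7c comp=t0/9c wait=9 total=11
k=2 load=t2/3c comp=t1/6c wait=6 total=17
k=3 load=t3/8c comp=t2/2c wait=8 total=25
k=4 load=t4/3c comp=t3/9c wait=9 total=34
k=5 load=t5/3c comp=t4/9c wait=9 total=43
k=6 load=t6/6c comp=t5/2c wait=6 total=49
k=7 load=t7/7c comp=t6/3c wait=7 total=56
k=8 load=- comp=t7/2c wait=2 total=58

end_cycle[6] = 49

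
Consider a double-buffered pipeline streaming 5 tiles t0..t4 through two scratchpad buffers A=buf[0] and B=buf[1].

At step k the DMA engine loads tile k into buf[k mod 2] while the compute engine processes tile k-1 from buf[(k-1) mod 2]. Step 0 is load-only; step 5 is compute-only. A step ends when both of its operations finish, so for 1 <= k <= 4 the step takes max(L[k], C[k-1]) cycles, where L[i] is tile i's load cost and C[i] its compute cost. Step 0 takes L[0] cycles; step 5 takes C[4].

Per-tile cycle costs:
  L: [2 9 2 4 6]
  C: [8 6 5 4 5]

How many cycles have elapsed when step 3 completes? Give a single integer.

  0. 2=2c; end=2; A:t0 B:-
  1. max(9,8)=9c; end=11; A:t0 B:t1
  2. max(2,6)=6c; end=17; A:t2 B:t1
  3. max(4,5)=5c; end=22; A:t2 B:t3
  4. max(6,4)=6c; end=28; A:t4 B:t3
  5. 5=5c; end=33; A:t4 B:t3

end_cycle[3] = 22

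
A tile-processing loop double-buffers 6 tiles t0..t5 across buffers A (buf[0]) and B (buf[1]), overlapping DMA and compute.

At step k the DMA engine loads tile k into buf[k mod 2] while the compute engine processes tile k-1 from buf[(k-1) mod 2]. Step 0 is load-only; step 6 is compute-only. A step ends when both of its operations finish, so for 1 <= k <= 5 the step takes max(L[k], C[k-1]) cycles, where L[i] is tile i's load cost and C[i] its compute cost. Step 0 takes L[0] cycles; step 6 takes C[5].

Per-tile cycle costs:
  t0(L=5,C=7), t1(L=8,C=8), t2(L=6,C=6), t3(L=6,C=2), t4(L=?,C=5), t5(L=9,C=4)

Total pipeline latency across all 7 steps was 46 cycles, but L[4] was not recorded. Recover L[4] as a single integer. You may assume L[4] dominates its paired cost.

L[4] = 6

step 0: dur = L[0]=5 = 5
step 1: dur = max(L[1]=8, C[0]=7) = 8
step 2: dur = max(L[2]=6, C[1]=8) = 8
step 3: dur = max(L[3]=6, C[2]=6) = 6
step 4: dur = max(L[4]=?, C[3]=2) = L[4]  (unknown; binding)
step 5: dur = max(L[5]=9, C[4]=5) = 9
step 6: dur = C[5]=4 = 4
sum of known step durations = 40
dur[4] = total - known = 46 - 40 = 6
L[4] is the binding max in step 4, so L[4] = dur[4] = 6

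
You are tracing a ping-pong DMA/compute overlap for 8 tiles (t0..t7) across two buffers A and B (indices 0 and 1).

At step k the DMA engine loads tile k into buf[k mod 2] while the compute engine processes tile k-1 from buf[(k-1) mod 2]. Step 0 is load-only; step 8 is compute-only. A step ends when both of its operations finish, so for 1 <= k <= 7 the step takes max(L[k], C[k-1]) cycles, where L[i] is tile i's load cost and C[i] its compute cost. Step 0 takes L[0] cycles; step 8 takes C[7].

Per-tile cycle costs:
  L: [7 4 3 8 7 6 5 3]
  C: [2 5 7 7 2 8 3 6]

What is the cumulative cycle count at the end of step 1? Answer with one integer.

[0] DMA t0→A (7c) ∥ CU idle ⇒ 7c, clock 7
[1] DMA t1→B (4c) ∥ CU A:t0 (2c) ⇒ 4c, clock 11
[2] DMA t2→A (3c) ∥ CU B:t1 (5c) ⇒ 5c, clock 16
[3] DMA t3→B (8c) ∥ CU A:t2 (7c) ⇒ 8c, clock 24
[4] DMA t4→A (7c) ∥ CU B:t3 (7c) ⇒ 7c, clock 31
[5] DMA t5→B (6c) ∥ CU A:t4 (2c) ⇒ 6c, clock 37
[6] DMA t6→A (5c) ∥ CU B:t5 (8c) ⇒ 8c, clock 45
[7] DMA t7→B (3c) ∥ CU A:t6 (3c) ⇒ 3c, clock 48
[8] DMA idle ∥ CU B:t7 (6c) ⇒ 6c, clock 54

end_cycle[1] = 11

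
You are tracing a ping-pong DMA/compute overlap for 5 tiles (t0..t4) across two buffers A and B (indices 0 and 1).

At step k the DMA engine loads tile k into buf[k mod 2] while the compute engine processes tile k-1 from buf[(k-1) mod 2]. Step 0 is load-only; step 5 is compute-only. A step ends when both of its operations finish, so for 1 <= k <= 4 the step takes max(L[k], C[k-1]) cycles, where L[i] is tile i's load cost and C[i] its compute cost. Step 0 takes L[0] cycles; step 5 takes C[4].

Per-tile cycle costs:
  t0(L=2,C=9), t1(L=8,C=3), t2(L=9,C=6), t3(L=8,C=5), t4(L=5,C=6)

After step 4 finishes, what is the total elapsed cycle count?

end_cycle[4] = 33

step 0: L[0]=2 → dur=2, Σ=2 | A=load:t0 B=idle [load-only]
step 1: L[1]=8 C[0]=9 → dur=9, Σ=11 | A=compute:t0 B=load:t1 [compute-bound]
step 2: L[2]=9 C[1]=3 → dur=9, Σ=20 | A=load:t2 B=compute:t1 [load-bound]
step 3: L[3]=8 C[2]=6 → dur=8, Σ=28 | A=compute:t2 B=load:t3 [load-bound]
step 4: L[4]=5 C[3]=5 → dur=5, Σ=33 | A=load:t4 B=compute:t3 [tied]
step 5: C[4]=6 → dur=6, Σ=39 | A=compute:t4 B=idle [compute-only]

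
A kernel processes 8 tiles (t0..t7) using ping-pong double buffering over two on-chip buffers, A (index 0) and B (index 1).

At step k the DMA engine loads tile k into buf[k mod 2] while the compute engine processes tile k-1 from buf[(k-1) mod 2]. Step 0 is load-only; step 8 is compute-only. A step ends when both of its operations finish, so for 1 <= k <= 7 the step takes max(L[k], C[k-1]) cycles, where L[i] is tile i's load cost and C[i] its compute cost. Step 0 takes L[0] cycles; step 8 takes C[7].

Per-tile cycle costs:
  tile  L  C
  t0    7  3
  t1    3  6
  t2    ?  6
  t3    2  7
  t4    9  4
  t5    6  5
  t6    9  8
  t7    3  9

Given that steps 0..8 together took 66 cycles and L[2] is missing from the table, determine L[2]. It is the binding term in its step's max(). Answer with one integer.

step 0 | dur = L[0]=7 = 7
step 1 | dur = max(L[1]=3, C[0]=3) = 3
step 2 | dur = max(L[2]=?, C[1]=6) = L[2]  (unknown; binding)
step 3 | dur = max(L[3]=2, C[2]=6) = 6
step 4 | dur = max(L[4]=9, C[3]=7) = 9
step 5 | dur = max(L[5]=6, C[4]=4) = 6
step 6 | dur = max(L[6]=9, C[5]=5) = 9
step 7 | dur = max(L[7]=3, C[6]=8) = 8
step 8 | dur = C[7]=9 = 9
sum of known step durations = 57
dur[2] = total - known = 66 - 57 = 9
L[2] is the binding max in step 2, so L[2] = dur[2] = 9

L[2] = 9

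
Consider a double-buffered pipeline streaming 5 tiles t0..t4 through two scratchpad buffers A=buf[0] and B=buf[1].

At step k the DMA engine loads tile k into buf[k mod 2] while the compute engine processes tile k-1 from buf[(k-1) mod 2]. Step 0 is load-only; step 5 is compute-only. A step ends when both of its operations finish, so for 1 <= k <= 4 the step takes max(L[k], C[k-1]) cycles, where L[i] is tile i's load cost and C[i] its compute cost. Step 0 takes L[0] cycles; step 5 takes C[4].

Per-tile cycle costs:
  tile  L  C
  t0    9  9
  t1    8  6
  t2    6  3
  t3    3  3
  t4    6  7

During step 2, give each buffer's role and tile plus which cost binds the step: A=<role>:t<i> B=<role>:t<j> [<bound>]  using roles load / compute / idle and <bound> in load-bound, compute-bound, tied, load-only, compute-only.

  0. 9=9c; end=9; A:t0 B:-
  1. max(8,9)=9c; end=18; A:t0 B:t1
  2. max(6,6)=6c; end=24; A:t2 B:t1
  3. max(3,3)=3c; end=27; A:t2 B:t3
  4. max(6,3)=6c; end=33; A:t4 B:t3
  5. 7=7c; end=40; A:t4 B:t3

step 2: A=load:t2 B=compute:t1 [tied]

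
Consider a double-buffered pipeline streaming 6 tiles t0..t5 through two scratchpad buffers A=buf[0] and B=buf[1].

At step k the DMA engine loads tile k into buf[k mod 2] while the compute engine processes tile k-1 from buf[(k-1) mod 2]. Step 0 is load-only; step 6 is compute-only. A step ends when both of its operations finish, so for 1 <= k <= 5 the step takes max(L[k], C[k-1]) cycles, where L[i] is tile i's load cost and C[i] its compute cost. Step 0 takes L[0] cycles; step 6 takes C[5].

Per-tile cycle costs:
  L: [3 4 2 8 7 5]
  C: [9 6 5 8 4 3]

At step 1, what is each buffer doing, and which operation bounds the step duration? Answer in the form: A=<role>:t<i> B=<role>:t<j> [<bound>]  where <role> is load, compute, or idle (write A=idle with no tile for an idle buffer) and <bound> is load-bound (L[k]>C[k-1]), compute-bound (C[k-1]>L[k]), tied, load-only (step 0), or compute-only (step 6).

step 1: A=compute:t0 B=load:t1 [compute-bound]

[0] DMA t0→A (3c) ∥ CU idle ⇒ 3c, clock 3
[1] DMA t1→B (4c) ∥ CU A:t0 (9c) ⇒ 9c, clock 12
[2] DMA t2→A (2c) ∥ CU B:t1 (6c) ⇒ 6c, clock 18
[3] DMA t3→B (8c) ∥ CU A:t2 (5c) ⇒ 8c, clock 26
[4] DMA t4→A (7c) ∥ CU B:t3 (8c) ⇒ 8c, clock 34
[5] DMA t5→B (5c) ∥ CU A:t4 (4c) ⇒ 5c, clock 39
[6] DMA idle ∥ CU B:t5 (3c) ⇒ 3c, clock 42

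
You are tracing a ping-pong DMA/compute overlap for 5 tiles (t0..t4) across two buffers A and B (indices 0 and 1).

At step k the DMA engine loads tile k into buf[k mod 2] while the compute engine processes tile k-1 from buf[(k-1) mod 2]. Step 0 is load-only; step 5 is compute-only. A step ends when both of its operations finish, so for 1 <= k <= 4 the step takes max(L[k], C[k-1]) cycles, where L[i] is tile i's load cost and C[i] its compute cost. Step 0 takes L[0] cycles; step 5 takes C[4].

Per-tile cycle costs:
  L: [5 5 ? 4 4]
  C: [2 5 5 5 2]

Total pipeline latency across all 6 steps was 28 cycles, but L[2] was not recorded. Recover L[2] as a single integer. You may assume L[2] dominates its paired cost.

L[2] = 6

step 0 = dur = L[0]=5 = 5
step 1 = dur = max(L[1]=5, C[0]=2) = 5
step 2 = dur = max(L[2]=?, C[1]=5) = L[2]  (unknown; binding)
step 3 = dur = max(L[3]=4, C[2]=5) = 5
step 4 = dur = max(L[4]=4, C[3]=5) = 5
step 5 = dur = C[4]=2 = 2
sum of known step durations = 22
dur[2] = total - known = 28 - 22 = 6
L[2] is the binding max in step 2, so L[2] = dur[2] = 6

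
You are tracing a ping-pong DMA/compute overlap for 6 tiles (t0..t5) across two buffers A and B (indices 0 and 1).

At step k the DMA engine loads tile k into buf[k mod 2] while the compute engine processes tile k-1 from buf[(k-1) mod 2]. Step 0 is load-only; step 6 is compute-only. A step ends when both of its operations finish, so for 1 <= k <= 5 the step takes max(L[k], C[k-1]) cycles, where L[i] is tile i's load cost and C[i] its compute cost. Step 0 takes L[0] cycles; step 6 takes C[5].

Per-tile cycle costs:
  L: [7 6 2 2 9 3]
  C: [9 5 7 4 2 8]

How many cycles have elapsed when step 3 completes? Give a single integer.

end_cycle[3] = 28

[0] DMA t0→A (7c) ∥ CU idle ⇒ 7c, clock 7
[1] DMA t1→B (6c) ∥ CU A:t0 (9c) ⇒ 9c, clock 16
[2] DMA t2→A (2c) ∥ CU B:t1 (5c) ⇒ 5c, clock 21
[3] DMA t3→B (2c) ∥ CU A:t2 (7c) ⇒ 7c, clock 28
[4] DMA t4→A (9c) ∥ CU B:t3 (4c) ⇒ 9c, clock 37
[5] DMA t5→B (3c) ∥ CU A:t4 (2c) ⇒ 3c, clock 40
[6] DMA idle ∥ CU B:t5 (8c) ⇒ 8c, clock 48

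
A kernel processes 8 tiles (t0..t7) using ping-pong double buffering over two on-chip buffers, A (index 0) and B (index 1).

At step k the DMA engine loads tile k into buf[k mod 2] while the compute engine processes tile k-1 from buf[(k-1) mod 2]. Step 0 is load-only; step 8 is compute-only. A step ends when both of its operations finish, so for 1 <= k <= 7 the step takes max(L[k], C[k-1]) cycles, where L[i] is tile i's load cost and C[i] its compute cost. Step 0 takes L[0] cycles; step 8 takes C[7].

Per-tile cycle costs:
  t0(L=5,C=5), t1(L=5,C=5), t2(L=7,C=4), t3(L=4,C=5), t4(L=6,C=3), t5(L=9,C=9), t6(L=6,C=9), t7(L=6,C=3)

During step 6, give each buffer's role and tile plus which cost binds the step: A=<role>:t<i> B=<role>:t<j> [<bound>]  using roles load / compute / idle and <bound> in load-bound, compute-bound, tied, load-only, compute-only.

k=0 load=t0/5c comp=- wait=5 total=5
k=1 load=t1/5c comp=t0/5c wait=5 total=10
k=2 load=t2/7c comp=t1/5c wait=7 total=17
k=3 load=t3/4c comp=t2/4c wait=4 total=21
k=4 load=t4/6c comp=t3/5c wait=6 total=27
k=5 load=t5/9c comp=t4/3c wait=9 total=36
k=6 load=t6/6c comp=t5/9c wait=9 total=45
k=7 load=t7/6c comp=t6/9c wait=9 total=54
k=8 load=- comp=t7/3c wait=3 total=57

step 6: A=load:t6 B=compute:t5 [compute-bound]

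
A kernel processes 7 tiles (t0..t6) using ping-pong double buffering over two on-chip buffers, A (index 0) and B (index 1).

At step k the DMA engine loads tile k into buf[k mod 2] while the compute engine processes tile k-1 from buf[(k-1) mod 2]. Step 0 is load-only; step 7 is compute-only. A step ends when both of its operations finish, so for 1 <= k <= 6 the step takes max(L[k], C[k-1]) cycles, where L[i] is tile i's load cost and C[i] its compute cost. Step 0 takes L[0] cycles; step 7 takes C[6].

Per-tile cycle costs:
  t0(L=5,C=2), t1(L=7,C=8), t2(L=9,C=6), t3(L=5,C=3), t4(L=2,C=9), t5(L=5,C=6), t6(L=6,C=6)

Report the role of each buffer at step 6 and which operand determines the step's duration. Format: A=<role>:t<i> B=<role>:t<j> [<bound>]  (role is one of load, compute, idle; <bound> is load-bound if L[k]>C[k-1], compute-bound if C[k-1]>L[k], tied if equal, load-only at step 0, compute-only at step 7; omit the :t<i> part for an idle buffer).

k=0 load=t0/5c comp=- wait=5 total=5
k=1 load=t1/7c comp=t0/2c wait=7 total=12
k=2 load=t2/9c comp=t1/8c wait=9 total=21
k=3 load=t3/5c comp=t2/6c wait=6 total=27
k=4 load=t4/2c comp=t3/3c wait=3 total=30
k=5 load=t5/5c comp=t4/9c wait=9 total=39
k=6 load=t6/6c comp=t5/6c wait=6 total=45
k=7 load=- comp=t6/6c wait=6 total=51

step 6: A=load:t6 B=compute:t5 [tied]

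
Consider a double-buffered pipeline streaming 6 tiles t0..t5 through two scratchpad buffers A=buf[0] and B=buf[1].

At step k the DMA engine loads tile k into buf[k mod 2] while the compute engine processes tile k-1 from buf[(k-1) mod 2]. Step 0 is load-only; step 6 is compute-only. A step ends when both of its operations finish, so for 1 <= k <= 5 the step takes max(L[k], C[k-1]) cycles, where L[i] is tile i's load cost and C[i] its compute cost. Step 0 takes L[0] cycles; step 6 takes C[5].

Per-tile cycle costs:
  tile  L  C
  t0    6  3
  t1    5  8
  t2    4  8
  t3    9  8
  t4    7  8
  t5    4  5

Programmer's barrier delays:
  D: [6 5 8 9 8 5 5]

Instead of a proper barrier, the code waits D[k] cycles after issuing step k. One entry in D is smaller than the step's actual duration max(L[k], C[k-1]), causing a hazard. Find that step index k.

hazard at step 5

k=0 barrier L[0]=6→6c, D[0]=6 ok
k=1 barrier max(L[1]=5,C[0]=3)→5c, D[1]=5 ok
k=2 barrier max(L[2]=4,C[1]=8)→8c, D[2]=8 ok
k=3 barrier max(L[3]=9,C[2]=8)→9c, D[3]=9 ok
k=4 barrier max(L[4]=7,C[3]=8)→8c, D[4]=8 ok
k=5 barrier max(L[5]=4,C[4]=8)→8c, D[5]=5 SHORT
k=6 barrier C[5]=5→5c, D[6]=5 ok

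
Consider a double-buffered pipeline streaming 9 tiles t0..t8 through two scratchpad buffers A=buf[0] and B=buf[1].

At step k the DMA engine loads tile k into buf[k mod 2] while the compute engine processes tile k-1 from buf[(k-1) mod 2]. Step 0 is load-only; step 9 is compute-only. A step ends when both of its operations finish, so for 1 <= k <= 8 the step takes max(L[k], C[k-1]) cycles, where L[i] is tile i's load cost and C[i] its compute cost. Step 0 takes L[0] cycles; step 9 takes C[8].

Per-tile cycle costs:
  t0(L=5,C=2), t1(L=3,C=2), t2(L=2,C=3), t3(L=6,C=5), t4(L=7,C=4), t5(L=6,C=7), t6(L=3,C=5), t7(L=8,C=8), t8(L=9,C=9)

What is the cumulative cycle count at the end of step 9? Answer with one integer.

end_cycle[9] = 62

  0. 5=5c; end=5; A:t0 B:-
  1. max(3,2)=3c; end=8; A:t0 B:t1
  2. max(2,2)=2c; end=10; A:t2 B:t1
  3. max(6,3)=6c; end=16; A:t2 B:t3
  4. max(7,5)=7c; end=23; A:t4 B:t3
  5. max(6,4)=6c; end=29; A:t4 B:t5
  6. max(3,7)=7c; end=36; A:t6 B:t5
  7. max(8,5)=8c; end=44; A:t6 B:t7
  8. max(9,8)=9c; end=53; A:t8 B:t7
  9. 9=9c; end=62; A:t8 B:t7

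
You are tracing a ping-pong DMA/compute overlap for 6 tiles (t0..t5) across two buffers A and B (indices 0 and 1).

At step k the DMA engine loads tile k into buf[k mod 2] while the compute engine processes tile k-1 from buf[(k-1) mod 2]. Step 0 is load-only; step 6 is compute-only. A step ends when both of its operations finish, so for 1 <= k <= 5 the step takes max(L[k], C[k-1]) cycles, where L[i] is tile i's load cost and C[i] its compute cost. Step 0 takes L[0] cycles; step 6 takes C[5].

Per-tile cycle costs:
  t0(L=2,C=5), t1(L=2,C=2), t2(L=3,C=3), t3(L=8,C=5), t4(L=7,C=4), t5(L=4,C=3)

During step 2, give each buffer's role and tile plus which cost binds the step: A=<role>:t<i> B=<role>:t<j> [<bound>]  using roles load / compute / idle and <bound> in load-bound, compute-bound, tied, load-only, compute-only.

step 2: A=load:t2 B=compute:t1 [load-bound]

k=0 load=t0/2c comp=- wait=2 total=2
k=1 load=t1/2c comp=t0/5c wait=5 total=7
k=2 load=t2/3c comp=t1/2c wait=3 total=10
k=3 load=t3/8c comp=t2/3c wait=8 total=18
k=4 load=t4/7c comp=t3/5c wait=7 total=25
k=5 load=t5/4c comp=t4/4c wait=4 total=29
k=6 load=- comp=t5/3c wait=3 total=32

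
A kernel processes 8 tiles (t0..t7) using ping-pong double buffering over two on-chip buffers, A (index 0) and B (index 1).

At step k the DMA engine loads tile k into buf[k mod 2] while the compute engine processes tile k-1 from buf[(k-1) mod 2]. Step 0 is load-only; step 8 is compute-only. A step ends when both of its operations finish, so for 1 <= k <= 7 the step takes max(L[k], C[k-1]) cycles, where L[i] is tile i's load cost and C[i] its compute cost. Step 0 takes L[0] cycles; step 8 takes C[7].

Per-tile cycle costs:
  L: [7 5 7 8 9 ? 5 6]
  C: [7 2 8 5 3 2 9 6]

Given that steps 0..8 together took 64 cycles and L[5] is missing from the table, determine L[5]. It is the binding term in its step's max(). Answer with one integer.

L[5] = 6

step 0: dur = L[0]=7 = 7
step 1: dur = max(L[1]=5, C[0]=7) = 7
step 2: dur = max(L[2]=7, C[1]=2) = 7
step 3: dur = max(L[3]=8, C[2]=8) = 8
step 4: dur = max(L[4]=9, C[3]=5) = 9
step 5: dur = max(L[5]=?, C[4]=3) = L[5]  (unknown; binding)
step 6: dur = max(L[6]=5, C[5]=2) = 5
step 7: dur = max(L[7]=6, C[6]=9) = 9
step 8: dur = C[7]=6 = 6
sum of known step durations = 58
dur[5] = total - known = 64 - 58 = 6
L[5] is the binding max in step 5, so L[5] = dur[5] = 6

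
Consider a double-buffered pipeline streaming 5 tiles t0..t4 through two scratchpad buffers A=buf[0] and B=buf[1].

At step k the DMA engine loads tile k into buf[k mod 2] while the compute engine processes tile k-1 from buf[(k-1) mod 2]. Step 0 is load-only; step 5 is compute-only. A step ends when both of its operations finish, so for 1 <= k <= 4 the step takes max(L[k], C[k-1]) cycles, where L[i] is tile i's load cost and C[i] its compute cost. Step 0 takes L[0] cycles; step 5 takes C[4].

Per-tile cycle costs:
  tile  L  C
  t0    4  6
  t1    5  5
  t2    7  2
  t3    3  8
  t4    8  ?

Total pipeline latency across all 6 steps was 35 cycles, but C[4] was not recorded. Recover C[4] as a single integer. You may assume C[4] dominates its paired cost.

step 0 | dur = L[0]=4 = 4
step 1 | dur = max(L[1]=5, C[0]=6) = 6
step 2 | dur = max(L[2]=7, C[1]=5) = 7
step 3 | dur = max(L[3]=3, C[2]=2) = 3
step 4 | dur = max(L[4]=8, C[3]=8) = 8
step 5 | dur = C[4]=? = C[4]  (unknown; binding)
sum of known step durations = 28
dur[5] = total - known = 35 - 28 = 7
C[4] is the binding max in step 5, so C[4] = dur[5] = 7

C[4] = 7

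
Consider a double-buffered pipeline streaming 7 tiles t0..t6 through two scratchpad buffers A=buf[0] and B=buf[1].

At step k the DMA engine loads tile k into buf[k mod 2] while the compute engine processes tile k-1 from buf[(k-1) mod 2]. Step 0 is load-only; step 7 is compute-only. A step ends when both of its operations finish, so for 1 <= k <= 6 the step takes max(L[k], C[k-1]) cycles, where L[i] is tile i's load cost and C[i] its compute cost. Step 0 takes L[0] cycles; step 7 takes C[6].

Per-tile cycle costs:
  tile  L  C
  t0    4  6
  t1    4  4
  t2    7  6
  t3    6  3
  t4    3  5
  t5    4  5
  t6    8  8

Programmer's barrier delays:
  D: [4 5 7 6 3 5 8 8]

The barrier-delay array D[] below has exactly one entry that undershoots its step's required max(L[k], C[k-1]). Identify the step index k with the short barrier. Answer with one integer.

hazard at step 1

[0] required=L[0]=4=4 vs D=4 ok
[1] required=max(L[1]=4,C[0]=6)=6 vs D=5 SHORT
[2] required=max(L[2]=7,C[1]=4)=7 vs D=7 ok
[3] required=max(L[3]=6,C[2]=6)=6 vs D=6 ok
[4] required=max(L[4]=3,C[3]=3)=3 vs D=3 ok
[5] required=max(L[5]=4,C[4]=5)=5 vs D=5 ok
[6] required=max(L[6]=8,C[5]=5)=8 vs D=8 ok
[7] required=C[6]=8=8 vs D=8 ok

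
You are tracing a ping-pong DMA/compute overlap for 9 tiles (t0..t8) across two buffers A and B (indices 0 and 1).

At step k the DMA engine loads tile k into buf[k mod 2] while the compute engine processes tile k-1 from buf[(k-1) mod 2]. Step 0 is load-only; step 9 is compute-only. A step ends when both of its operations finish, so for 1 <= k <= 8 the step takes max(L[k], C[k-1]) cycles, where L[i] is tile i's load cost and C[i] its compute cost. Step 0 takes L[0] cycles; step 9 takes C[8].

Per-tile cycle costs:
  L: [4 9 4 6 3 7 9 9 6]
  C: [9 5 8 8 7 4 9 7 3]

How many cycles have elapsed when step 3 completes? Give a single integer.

step 0: L[0]=4 → dur=4, Σ=4 | A=load:t0 B=idle [load-only]
step 1: L[1]=9 C[0]=9 → dur=9, Σ=13 | A=compute:t0 B=load:t1 [tied]
step 2: L[2]=4 C[1]=5 → dur=5, Σ=18 | A=load:t2 B=compute:t1 [compute-bound]
step 3: L[3]=6 C[2]=8 → dur=8, Σ=26 | A=compute:t2 B=load:t3 [compute-bound]
step 4: L[4]=3 C[3]=8 → dur=8, Σ=34 | A=load:t4 B=compute:t3 [compute-bound]
step 5: L[5]=7 C[4]=7 → dur=7, Σ=41 | A=compute:t4 B=load:t5 [tied]
step 6: L[6]=9 C[5]=4 → dur=9, Σ=50 | A=load:t6 B=compute:t5 [load-bound]
step 7: L[7]=9 C[6]=9 → dur=9, Σ=59 | A=compute:t6 B=load:t7 [tied]
step 8: L[8]=6 C[7]=7 → dur=7, Σ=66 | A=load:t8 B=compute:t7 [compute-bound]
step 9: C[8]=3 → dur=3, Σ=69 | A=compute:t8 B=idle [compute-only]

end_cycle[3] = 26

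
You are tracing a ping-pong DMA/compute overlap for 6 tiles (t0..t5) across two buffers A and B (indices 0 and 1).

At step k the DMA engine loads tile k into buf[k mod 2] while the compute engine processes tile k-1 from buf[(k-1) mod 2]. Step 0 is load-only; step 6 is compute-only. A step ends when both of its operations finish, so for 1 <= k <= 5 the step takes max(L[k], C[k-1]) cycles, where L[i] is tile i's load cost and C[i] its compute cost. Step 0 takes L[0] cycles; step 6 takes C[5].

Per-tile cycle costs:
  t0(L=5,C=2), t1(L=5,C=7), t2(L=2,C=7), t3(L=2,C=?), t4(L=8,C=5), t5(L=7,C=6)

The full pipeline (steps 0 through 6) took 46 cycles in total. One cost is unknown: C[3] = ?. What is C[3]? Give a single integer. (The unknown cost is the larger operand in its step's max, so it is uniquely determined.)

step 0 = dur = L[0]=5 = 5
step 1 = dur = max(L[1]=5, C[0]=2) = 5
step 2 = dur = max(L[2]=2, C[1]=7) = 7
step 3 = dur = max(L[3]=2, C[2]=7) = 7
step 4 = dur = max(L[4]=8, C[3]=?) = C[3]  (unknown; binding)
step 5 = dur = max(L[5]=7, C[4]=5) = 7
step 6 = dur = C[5]=6 = 6
sum of known step durations = 37
dur[4] = total - known = 46 - 37 = 9
C[3] is the binding max in step 4, so C[3] = dur[4] = 9

C[3] = 9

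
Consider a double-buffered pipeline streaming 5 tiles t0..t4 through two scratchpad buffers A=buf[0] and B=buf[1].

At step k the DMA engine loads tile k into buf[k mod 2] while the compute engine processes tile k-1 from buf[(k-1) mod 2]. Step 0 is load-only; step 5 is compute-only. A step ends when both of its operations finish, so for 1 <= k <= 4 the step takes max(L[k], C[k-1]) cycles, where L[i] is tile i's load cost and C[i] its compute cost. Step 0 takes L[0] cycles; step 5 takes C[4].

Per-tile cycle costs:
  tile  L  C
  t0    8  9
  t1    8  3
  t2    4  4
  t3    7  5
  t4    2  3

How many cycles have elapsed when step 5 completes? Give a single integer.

step 0: L[0]=8 → dur=8, Σ=8 | A=load:t0 B=idle [load-only]
step 1: L[1]=8 C[0]=9 → dur=9, Σ=17 | A=compute:t0 B=load:t1 [compute-bound]
step 2: L[2]=4 C[1]=3 → dur=4, Σ=21 | A=load:t2 B=compute:t1 [load-bound]
step 3: L[3]=7 C[2]=4 → dur=7, Σ=28 | A=compute:t2 B=load:t3 [load-bound]
step 4: L[4]=2 C[3]=5 → dur=5, Σ=33 | A=load:t4 B=compute:t3 [compute-bound]
step 5: C[4]=3 → dur=3, Σ=36 | A=compute:t4 B=idle [compute-only]

end_cycle[5] = 36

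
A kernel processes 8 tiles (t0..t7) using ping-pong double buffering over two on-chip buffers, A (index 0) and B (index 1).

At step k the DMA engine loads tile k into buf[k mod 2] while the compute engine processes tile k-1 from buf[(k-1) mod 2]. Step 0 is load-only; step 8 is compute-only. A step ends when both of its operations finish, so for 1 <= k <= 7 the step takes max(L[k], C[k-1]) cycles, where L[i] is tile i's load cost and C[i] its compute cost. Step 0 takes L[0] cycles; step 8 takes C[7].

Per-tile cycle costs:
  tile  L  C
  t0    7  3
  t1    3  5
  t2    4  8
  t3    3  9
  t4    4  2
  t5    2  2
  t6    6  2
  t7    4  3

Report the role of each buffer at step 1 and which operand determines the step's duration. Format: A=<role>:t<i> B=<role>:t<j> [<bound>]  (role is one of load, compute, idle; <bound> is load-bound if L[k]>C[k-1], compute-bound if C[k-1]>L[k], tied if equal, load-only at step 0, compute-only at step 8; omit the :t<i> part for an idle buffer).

step 1: A=compute:t0 B=load:t1 [tied]

step 0: L[0]=7 → dur=7, Σ=7 | A=load:t0 B=idle [load-only]
step 1: L[1]=3 C[0]=3 → dur=3, Σ=10 | A=compute:t0 B=load:t1 [tied]
step 2: L[2]=4 C[1]=5 → dur=5, Σ=15 | A=load:t2 B=compute:t1 [compute-bound]
step 3: L[3]=3 C[2]=8 → dur=8, Σ=23 | A=compute:t2 B=load:t3 [compute-bound]
step 4: L[4]=4 C[3]=9 → dur=9, Σ=32 | A=load:t4 B=compute:t3 [compute-bound]
step 5: L[5]=2 C[4]=2 → dur=2, Σ=34 | A=compute:t4 B=load:t5 [tied]
step 6: L[6]=6 C[5]=2 → dur=6, Σ=40 | A=load:t6 B=compute:t5 [load-bound]
step 7: L[7]=4 C[6]=2 → dur=4, Σ=44 | A=compute:t6 B=load:t7 [load-bound]
step 8: C[7]=3 → dur=3, Σ=47 | A=idle B=compute:t7 [compute-only]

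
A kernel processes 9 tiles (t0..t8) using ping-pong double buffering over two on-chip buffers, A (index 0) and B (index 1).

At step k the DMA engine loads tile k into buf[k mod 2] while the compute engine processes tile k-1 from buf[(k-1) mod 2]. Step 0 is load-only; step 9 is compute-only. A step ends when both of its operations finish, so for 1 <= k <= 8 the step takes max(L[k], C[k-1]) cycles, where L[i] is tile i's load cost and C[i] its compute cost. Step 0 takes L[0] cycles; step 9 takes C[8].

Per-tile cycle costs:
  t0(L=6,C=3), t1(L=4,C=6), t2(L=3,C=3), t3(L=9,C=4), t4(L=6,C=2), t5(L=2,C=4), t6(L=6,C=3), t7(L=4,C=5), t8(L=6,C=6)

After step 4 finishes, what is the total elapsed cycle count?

  0. 6=6c; end=6; A:t0 B:-
  1. max(4,3)=4c; end=10; A:t0 B:t1
  2. max(3,6)=6c; end=16; A:t2 B:t1
  3. max(9,3)=9c; end=25; A:t2 B:t3
  4. max(6,4)=6c; end=31; A:t4 B:t3
  5. max(2,2)=2c; end=33; A:t4 B:t5
  6. max(6,4)=6c; end=39; A:t6 B:t5
  7. max(4,3)=4c; end=43; A:t6 B:t7
  8. max(6,5)=6c; end=49; A:t8 B:t7
  9. 6=6c; end=55; A:t8 B:t7

end_cycle[4] = 31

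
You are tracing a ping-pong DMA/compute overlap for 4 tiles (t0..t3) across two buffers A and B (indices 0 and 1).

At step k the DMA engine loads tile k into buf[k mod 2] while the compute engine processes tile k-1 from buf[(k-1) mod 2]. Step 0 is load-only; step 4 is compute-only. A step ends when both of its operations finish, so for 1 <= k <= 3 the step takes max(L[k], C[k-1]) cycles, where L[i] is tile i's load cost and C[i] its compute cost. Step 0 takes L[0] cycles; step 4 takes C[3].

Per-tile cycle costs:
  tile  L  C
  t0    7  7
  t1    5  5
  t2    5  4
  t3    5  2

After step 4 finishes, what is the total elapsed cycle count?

[0] DMA t0→A (7c) ∥ CU idle ⇒ 7c, clock 7
[1] DMA t1→B (5c) ∥ CU A:t0 (7c) ⇒ 7c, clock 14
[2] DMA t2→A (5c) ∥ CU B:t1 (5c) ⇒ 5c, clock 19
[3] DMA t3→B (5c) ∥ CU A:t2 (4c) ⇒ 5c, clock 24
[4] DMA idle ∥ CU B:t3 (2c) ⇒ 2c, clock 26

end_cycle[4] = 26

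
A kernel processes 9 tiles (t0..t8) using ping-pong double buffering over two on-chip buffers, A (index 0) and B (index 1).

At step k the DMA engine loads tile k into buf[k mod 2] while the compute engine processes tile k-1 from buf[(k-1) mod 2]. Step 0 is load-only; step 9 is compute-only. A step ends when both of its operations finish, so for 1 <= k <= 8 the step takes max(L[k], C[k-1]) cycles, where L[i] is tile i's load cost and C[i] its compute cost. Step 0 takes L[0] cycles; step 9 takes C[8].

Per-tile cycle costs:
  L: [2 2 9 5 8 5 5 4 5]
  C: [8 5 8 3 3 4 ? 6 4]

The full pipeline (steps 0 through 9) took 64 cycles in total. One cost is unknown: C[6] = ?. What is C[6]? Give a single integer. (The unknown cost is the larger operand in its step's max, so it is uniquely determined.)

C[6] = 9

step 0 | dur = L[0]=2 = 2
step 1 | dur = max(L[1]=2, C[0]=8) = 8
step 2 | dur = max(L[2]=9, C[1]=5) = 9
step 3 | dur = max(L[3]=5, C[2]=8) = 8
step 4 | dur = max(L[4]=8, C[3]=3) = 8
step 5 | dur = max(L[5]=5, C[4]=3) = 5
step 6 | dur = max(L[6]=5, C[5]=4) = 5
step 7 | dur = max(L[7]=4, C[6]=?) = C[6]  (unknown; binding)
step 8 | dur = max(L[8]=5, C[7]=6) = 6
step 9 | dur = C[8]=4 = 4
sum of known step durations = 55
dur[7] = total - known = 64 - 55 = 9
C[6] is the binding max in step 7, so C[6] = dur[7] = 9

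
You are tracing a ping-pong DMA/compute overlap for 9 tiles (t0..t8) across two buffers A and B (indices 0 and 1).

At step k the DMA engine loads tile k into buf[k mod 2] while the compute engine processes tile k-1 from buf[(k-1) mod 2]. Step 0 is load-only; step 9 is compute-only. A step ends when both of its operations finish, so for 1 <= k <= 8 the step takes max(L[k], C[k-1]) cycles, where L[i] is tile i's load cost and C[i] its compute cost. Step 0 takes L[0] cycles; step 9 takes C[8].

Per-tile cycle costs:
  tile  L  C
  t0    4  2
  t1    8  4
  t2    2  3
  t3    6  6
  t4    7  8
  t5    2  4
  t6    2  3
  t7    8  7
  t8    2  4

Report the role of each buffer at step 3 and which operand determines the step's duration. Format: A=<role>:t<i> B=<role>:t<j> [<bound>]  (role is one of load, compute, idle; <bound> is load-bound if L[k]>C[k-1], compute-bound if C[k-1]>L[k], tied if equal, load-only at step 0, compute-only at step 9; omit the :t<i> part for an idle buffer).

  0. 4=4c; end=4; A:t0 B:-
  1. max(8,2)=8c; end=12; A:t0 B:t1
  2. max(2,4)=4c; end=16; A:t2 B:t1
  3. max(6,3)=6c; end=22; A:t2 B:t3
  4. max(7,6)=7c; end=29; A:t4 B:t3
  5. max(2,8)=8c; end=37; A:t4 B:t5
  6. max(2,4)=4c; end=41; A:t6 B:t5
  7. max(8,3)=8c; end=49; A:t6 B:t7
  8. max(2,7)=7c; end=56; A:t8 B:t7
  9. 4=4c; end=60; A:t8 B:t7

step 3: A=compute:t2 B=load:t3 [load-bound]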